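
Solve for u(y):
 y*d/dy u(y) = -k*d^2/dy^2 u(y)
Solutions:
 u(y) = C1 + C2*sqrt(k)*erf(sqrt(2)*y*sqrt(1/k)/2)


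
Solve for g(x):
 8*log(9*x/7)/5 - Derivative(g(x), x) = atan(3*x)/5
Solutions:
 g(x) = C1 + 8*x*log(x)/5 - x*atan(3*x)/5 - 8*x*log(7)/5 - 8*x/5 + 16*x*log(3)/5 + log(9*x^2 + 1)/30


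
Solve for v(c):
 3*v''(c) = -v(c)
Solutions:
 v(c) = C1*sin(sqrt(3)*c/3) + C2*cos(sqrt(3)*c/3)


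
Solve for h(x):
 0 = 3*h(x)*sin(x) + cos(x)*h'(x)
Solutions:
 h(x) = C1*cos(x)^3


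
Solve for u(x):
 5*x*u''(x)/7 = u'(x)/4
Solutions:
 u(x) = C1 + C2*x^(27/20)


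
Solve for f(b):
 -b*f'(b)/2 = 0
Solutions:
 f(b) = C1


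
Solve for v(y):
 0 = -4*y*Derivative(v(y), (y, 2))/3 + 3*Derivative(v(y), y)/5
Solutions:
 v(y) = C1 + C2*y^(29/20)


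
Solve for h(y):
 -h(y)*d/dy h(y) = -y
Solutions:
 h(y) = -sqrt(C1 + y^2)
 h(y) = sqrt(C1 + y^2)


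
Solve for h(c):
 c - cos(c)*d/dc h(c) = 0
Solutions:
 h(c) = C1 + Integral(c/cos(c), c)


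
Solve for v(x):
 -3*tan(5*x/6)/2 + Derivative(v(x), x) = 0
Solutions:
 v(x) = C1 - 9*log(cos(5*x/6))/5


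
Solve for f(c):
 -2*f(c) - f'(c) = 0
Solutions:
 f(c) = C1*exp(-2*c)


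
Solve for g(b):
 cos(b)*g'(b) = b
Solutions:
 g(b) = C1 + Integral(b/cos(b), b)


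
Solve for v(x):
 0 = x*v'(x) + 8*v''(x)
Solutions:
 v(x) = C1 + C2*erf(x/4)


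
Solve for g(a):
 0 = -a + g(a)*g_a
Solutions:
 g(a) = -sqrt(C1 + a^2)
 g(a) = sqrt(C1 + a^2)


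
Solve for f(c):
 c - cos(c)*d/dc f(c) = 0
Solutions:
 f(c) = C1 + Integral(c/cos(c), c)


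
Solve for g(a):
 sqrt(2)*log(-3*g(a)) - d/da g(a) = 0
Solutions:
 -sqrt(2)*Integral(1/(log(-_y) + log(3)), (_y, g(a)))/2 = C1 - a


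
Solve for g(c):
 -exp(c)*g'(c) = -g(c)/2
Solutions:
 g(c) = C1*exp(-exp(-c)/2)


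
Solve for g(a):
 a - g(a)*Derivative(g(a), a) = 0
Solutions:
 g(a) = -sqrt(C1 + a^2)
 g(a) = sqrt(C1 + a^2)


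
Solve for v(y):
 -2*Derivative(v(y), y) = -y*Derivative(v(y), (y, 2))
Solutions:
 v(y) = C1 + C2*y^3


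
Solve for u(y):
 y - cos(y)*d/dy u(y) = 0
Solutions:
 u(y) = C1 + Integral(y/cos(y), y)


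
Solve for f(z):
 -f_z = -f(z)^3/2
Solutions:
 f(z) = -sqrt(-1/(C1 + z))
 f(z) = sqrt(-1/(C1 + z))


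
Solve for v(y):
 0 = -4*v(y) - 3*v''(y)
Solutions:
 v(y) = C1*sin(2*sqrt(3)*y/3) + C2*cos(2*sqrt(3)*y/3)


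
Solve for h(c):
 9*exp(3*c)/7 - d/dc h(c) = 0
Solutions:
 h(c) = C1 + 3*exp(3*c)/7


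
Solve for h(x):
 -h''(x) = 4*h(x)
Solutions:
 h(x) = C1*sin(2*x) + C2*cos(2*x)


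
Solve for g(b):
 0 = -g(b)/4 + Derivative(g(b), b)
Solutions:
 g(b) = C1*exp(b/4)


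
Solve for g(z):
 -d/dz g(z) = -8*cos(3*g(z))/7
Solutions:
 -8*z/7 - log(sin(3*g(z)) - 1)/6 + log(sin(3*g(z)) + 1)/6 = C1


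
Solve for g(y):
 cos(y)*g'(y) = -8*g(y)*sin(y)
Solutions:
 g(y) = C1*cos(y)^8


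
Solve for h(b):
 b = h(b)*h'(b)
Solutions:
 h(b) = -sqrt(C1 + b^2)
 h(b) = sqrt(C1 + b^2)


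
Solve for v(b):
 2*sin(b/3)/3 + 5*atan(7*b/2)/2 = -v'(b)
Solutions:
 v(b) = C1 - 5*b*atan(7*b/2)/2 + 5*log(49*b^2 + 4)/14 + 2*cos(b/3)


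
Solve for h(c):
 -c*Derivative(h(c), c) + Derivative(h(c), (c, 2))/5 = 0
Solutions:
 h(c) = C1 + C2*erfi(sqrt(10)*c/2)


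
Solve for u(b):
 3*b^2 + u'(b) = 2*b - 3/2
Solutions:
 u(b) = C1 - b^3 + b^2 - 3*b/2


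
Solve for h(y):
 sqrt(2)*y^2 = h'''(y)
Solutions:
 h(y) = C1 + C2*y + C3*y^2 + sqrt(2)*y^5/60


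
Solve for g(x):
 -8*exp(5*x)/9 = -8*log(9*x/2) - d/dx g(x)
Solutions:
 g(x) = C1 - 8*x*log(x) + 8*x*(-2*log(3) + log(2) + 1) + 8*exp(5*x)/45


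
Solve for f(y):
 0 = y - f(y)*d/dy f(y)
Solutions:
 f(y) = -sqrt(C1 + y^2)
 f(y) = sqrt(C1 + y^2)


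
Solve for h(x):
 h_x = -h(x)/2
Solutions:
 h(x) = C1*exp(-x/2)


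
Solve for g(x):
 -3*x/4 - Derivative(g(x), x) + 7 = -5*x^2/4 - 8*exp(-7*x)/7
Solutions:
 g(x) = C1 + 5*x^3/12 - 3*x^2/8 + 7*x - 8*exp(-7*x)/49


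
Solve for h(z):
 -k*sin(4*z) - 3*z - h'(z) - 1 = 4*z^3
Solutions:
 h(z) = C1 + k*cos(4*z)/4 - z^4 - 3*z^2/2 - z


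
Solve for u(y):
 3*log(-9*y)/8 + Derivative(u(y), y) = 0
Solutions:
 u(y) = C1 - 3*y*log(-y)/8 + 3*y*(1 - 2*log(3))/8


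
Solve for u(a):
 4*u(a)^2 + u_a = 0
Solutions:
 u(a) = 1/(C1 + 4*a)


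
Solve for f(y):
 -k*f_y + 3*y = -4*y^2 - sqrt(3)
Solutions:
 f(y) = C1 + 4*y^3/(3*k) + 3*y^2/(2*k) + sqrt(3)*y/k


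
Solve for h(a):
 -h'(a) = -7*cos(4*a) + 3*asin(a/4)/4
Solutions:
 h(a) = C1 - 3*a*asin(a/4)/4 - 3*sqrt(16 - a^2)/4 + 7*sin(4*a)/4


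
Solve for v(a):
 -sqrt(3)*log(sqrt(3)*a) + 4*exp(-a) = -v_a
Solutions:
 v(a) = C1 + sqrt(3)*a*log(a) + sqrt(3)*a*(-1 + log(3)/2) + 4*exp(-a)


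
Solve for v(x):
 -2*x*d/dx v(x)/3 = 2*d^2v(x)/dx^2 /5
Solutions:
 v(x) = C1 + C2*erf(sqrt(30)*x/6)


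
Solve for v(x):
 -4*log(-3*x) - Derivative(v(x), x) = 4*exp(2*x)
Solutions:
 v(x) = C1 - 4*x*log(-x) + 4*x*(1 - log(3)) - 2*exp(2*x)


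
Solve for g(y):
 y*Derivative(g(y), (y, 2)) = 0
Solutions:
 g(y) = C1 + C2*y


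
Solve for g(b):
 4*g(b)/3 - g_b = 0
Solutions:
 g(b) = C1*exp(4*b/3)


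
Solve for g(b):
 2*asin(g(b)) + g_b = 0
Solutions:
 Integral(1/asin(_y), (_y, g(b))) = C1 - 2*b


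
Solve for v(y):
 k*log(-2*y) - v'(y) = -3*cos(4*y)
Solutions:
 v(y) = C1 + k*y*(log(-y) - 1) + k*y*log(2) + 3*sin(4*y)/4


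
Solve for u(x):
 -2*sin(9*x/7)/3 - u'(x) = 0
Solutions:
 u(x) = C1 + 14*cos(9*x/7)/27


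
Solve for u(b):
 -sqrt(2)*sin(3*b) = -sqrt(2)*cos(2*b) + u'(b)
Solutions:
 u(b) = C1 + sqrt(2)*sin(2*b)/2 + sqrt(2)*cos(3*b)/3


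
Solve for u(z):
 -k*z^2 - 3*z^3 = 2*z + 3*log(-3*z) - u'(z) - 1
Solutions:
 u(z) = C1 + k*z^3/3 + 3*z^4/4 + z^2 + 3*z*log(-z) + z*(-4 + 3*log(3))


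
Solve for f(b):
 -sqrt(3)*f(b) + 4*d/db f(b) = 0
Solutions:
 f(b) = C1*exp(sqrt(3)*b/4)


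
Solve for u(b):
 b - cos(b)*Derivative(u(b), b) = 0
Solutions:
 u(b) = C1 + Integral(b/cos(b), b)


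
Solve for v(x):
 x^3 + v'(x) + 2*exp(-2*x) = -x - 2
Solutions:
 v(x) = C1 - x^4/4 - x^2/2 - 2*x + exp(-2*x)


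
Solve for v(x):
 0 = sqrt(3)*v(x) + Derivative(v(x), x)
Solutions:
 v(x) = C1*exp(-sqrt(3)*x)


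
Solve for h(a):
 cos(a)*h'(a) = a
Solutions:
 h(a) = C1 + Integral(a/cos(a), a)


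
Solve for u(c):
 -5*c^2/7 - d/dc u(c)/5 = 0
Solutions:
 u(c) = C1 - 25*c^3/21


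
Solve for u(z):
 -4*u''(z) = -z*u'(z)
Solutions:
 u(z) = C1 + C2*erfi(sqrt(2)*z/4)


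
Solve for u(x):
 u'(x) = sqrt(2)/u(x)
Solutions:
 u(x) = -sqrt(C1 + 2*sqrt(2)*x)
 u(x) = sqrt(C1 + 2*sqrt(2)*x)


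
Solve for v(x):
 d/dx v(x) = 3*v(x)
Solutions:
 v(x) = C1*exp(3*x)


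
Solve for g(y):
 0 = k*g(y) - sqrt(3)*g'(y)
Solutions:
 g(y) = C1*exp(sqrt(3)*k*y/3)


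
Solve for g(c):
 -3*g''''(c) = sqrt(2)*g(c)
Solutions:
 g(c) = (C1*sin(2^(5/8)*3^(3/4)*c/6) + C2*cos(2^(5/8)*3^(3/4)*c/6))*exp(-2^(5/8)*3^(3/4)*c/6) + (C3*sin(2^(5/8)*3^(3/4)*c/6) + C4*cos(2^(5/8)*3^(3/4)*c/6))*exp(2^(5/8)*3^(3/4)*c/6)


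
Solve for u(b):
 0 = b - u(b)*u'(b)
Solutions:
 u(b) = -sqrt(C1 + b^2)
 u(b) = sqrt(C1 + b^2)


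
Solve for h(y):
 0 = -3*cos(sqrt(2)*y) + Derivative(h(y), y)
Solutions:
 h(y) = C1 + 3*sqrt(2)*sin(sqrt(2)*y)/2


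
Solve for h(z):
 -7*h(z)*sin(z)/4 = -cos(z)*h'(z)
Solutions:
 h(z) = C1/cos(z)^(7/4)


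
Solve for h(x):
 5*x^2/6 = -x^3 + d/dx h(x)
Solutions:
 h(x) = C1 + x^4/4 + 5*x^3/18


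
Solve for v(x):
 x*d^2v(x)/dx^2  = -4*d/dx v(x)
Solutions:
 v(x) = C1 + C2/x^3


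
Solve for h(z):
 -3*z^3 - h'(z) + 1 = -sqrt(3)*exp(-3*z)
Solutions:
 h(z) = C1 - 3*z^4/4 + z - sqrt(3)*exp(-3*z)/3


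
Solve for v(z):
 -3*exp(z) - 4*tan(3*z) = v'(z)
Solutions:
 v(z) = C1 - 3*exp(z) + 4*log(cos(3*z))/3


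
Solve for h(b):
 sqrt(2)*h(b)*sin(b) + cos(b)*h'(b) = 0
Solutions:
 h(b) = C1*cos(b)^(sqrt(2))


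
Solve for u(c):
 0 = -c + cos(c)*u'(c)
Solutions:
 u(c) = C1 + Integral(c/cos(c), c)


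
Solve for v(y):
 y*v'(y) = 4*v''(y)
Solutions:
 v(y) = C1 + C2*erfi(sqrt(2)*y/4)


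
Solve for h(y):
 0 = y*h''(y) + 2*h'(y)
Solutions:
 h(y) = C1 + C2/y


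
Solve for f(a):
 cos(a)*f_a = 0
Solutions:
 f(a) = C1


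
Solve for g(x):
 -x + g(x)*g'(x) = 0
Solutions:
 g(x) = -sqrt(C1 + x^2)
 g(x) = sqrt(C1 + x^2)


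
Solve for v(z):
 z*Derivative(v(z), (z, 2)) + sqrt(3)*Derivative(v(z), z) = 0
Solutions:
 v(z) = C1 + C2*z^(1 - sqrt(3))


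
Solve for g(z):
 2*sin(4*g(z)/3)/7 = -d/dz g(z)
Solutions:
 2*z/7 + 3*log(cos(4*g(z)/3) - 1)/8 - 3*log(cos(4*g(z)/3) + 1)/8 = C1


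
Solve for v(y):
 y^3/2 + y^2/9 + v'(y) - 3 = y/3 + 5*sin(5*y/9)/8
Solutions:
 v(y) = C1 - y^4/8 - y^3/27 + y^2/6 + 3*y - 9*cos(5*y/9)/8


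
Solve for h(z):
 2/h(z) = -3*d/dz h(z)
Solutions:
 h(z) = -sqrt(C1 - 12*z)/3
 h(z) = sqrt(C1 - 12*z)/3


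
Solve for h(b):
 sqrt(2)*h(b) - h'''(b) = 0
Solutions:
 h(b) = C3*exp(2^(1/6)*b) + (C1*sin(2^(1/6)*sqrt(3)*b/2) + C2*cos(2^(1/6)*sqrt(3)*b/2))*exp(-2^(1/6)*b/2)


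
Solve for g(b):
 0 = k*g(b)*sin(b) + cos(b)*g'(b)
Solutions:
 g(b) = C1*exp(k*log(cos(b)))


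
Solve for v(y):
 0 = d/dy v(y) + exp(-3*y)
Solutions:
 v(y) = C1 + exp(-3*y)/3


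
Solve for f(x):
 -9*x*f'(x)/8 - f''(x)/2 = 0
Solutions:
 f(x) = C1 + C2*erf(3*sqrt(2)*x/4)


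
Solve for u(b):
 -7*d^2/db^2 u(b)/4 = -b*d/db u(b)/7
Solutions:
 u(b) = C1 + C2*erfi(sqrt(2)*b/7)


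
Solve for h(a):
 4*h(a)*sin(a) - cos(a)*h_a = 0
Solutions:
 h(a) = C1/cos(a)^4


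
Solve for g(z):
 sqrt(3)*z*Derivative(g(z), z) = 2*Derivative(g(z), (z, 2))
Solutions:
 g(z) = C1 + C2*erfi(3^(1/4)*z/2)


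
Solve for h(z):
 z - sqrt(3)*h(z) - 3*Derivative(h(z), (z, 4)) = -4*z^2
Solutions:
 h(z) = 4*sqrt(3)*z^2/3 + sqrt(3)*z/3 + (C1*sin(sqrt(2)*3^(7/8)*z/6) + C2*cos(sqrt(2)*3^(7/8)*z/6))*exp(-sqrt(2)*3^(7/8)*z/6) + (C3*sin(sqrt(2)*3^(7/8)*z/6) + C4*cos(sqrt(2)*3^(7/8)*z/6))*exp(sqrt(2)*3^(7/8)*z/6)


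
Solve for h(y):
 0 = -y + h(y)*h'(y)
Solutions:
 h(y) = -sqrt(C1 + y^2)
 h(y) = sqrt(C1 + y^2)


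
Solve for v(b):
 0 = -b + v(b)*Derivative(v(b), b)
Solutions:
 v(b) = -sqrt(C1 + b^2)
 v(b) = sqrt(C1 + b^2)


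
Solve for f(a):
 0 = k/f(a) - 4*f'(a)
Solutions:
 f(a) = -sqrt(C1 + 2*a*k)/2
 f(a) = sqrt(C1 + 2*a*k)/2


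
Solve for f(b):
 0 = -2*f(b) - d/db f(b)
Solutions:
 f(b) = C1*exp(-2*b)


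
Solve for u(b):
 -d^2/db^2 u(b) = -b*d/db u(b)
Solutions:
 u(b) = C1 + C2*erfi(sqrt(2)*b/2)


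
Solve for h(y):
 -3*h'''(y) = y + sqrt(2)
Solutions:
 h(y) = C1 + C2*y + C3*y^2 - y^4/72 - sqrt(2)*y^3/18


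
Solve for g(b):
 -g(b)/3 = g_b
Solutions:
 g(b) = C1*exp(-b/3)


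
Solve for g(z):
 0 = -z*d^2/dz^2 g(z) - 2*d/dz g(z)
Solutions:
 g(z) = C1 + C2/z


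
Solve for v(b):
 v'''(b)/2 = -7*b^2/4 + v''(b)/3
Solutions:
 v(b) = C1 + C2*b + C3*exp(2*b/3) + 7*b^4/16 + 21*b^3/8 + 189*b^2/16


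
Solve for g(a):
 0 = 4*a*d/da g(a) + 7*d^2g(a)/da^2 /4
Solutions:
 g(a) = C1 + C2*erf(2*sqrt(14)*a/7)


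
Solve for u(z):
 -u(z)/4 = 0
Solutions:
 u(z) = 0


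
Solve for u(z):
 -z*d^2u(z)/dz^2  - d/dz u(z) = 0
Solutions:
 u(z) = C1 + C2*log(z)


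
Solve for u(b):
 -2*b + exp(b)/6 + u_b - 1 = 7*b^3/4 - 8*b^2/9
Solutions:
 u(b) = C1 + 7*b^4/16 - 8*b^3/27 + b^2 + b - exp(b)/6


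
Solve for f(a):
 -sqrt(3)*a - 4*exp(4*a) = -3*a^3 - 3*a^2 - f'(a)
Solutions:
 f(a) = C1 - 3*a^4/4 - a^3 + sqrt(3)*a^2/2 + exp(4*a)


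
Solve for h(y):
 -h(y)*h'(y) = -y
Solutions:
 h(y) = -sqrt(C1 + y^2)
 h(y) = sqrt(C1 + y^2)


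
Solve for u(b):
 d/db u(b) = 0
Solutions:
 u(b) = C1


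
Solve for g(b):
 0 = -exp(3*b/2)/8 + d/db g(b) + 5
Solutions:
 g(b) = C1 - 5*b + exp(3*b/2)/12


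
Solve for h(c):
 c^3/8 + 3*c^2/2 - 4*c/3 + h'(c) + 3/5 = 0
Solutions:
 h(c) = C1 - c^4/32 - c^3/2 + 2*c^2/3 - 3*c/5


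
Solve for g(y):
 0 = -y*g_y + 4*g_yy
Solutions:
 g(y) = C1 + C2*erfi(sqrt(2)*y/4)


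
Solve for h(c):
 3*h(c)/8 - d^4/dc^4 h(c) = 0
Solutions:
 h(c) = C1*exp(-6^(1/4)*c/2) + C2*exp(6^(1/4)*c/2) + C3*sin(6^(1/4)*c/2) + C4*cos(6^(1/4)*c/2)


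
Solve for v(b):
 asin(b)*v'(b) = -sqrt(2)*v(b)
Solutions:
 v(b) = C1*exp(-sqrt(2)*Integral(1/asin(b), b))


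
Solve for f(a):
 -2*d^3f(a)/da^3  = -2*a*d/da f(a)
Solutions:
 f(a) = C1 + Integral(C2*airyai(a) + C3*airybi(a), a)


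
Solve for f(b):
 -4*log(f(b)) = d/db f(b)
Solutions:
 li(f(b)) = C1 - 4*b


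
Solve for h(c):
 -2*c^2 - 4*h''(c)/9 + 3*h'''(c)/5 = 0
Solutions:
 h(c) = C1 + C2*c + C3*exp(20*c/27) - 3*c^4/8 - 81*c^3/40 - 6561*c^2/800


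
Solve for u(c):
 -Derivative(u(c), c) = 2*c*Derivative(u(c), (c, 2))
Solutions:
 u(c) = C1 + C2*sqrt(c)


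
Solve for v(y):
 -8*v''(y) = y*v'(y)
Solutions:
 v(y) = C1 + C2*erf(y/4)


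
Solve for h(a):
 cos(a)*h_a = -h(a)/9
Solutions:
 h(a) = C1*(sin(a) - 1)^(1/18)/(sin(a) + 1)^(1/18)


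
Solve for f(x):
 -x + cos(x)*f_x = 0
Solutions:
 f(x) = C1 + Integral(x/cos(x), x)


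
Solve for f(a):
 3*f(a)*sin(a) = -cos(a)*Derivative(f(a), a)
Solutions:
 f(a) = C1*cos(a)^3


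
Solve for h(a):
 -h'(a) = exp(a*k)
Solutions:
 h(a) = C1 - exp(a*k)/k


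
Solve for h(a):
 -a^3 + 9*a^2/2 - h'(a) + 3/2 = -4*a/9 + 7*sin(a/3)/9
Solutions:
 h(a) = C1 - a^4/4 + 3*a^3/2 + 2*a^2/9 + 3*a/2 + 7*cos(a/3)/3


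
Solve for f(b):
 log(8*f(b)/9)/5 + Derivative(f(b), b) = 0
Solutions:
 5*Integral(1/(log(_y) - 2*log(6) + 5*log(2)), (_y, f(b))) = C1 - b


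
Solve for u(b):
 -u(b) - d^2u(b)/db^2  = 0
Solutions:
 u(b) = C1*sin(b) + C2*cos(b)


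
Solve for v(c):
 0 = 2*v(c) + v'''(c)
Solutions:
 v(c) = C3*exp(-2^(1/3)*c) + (C1*sin(2^(1/3)*sqrt(3)*c/2) + C2*cos(2^(1/3)*sqrt(3)*c/2))*exp(2^(1/3)*c/2)


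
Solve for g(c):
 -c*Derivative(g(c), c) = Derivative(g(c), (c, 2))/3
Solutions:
 g(c) = C1 + C2*erf(sqrt(6)*c/2)


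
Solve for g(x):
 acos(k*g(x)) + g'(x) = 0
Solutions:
 Integral(1/acos(_y*k), (_y, g(x))) = C1 - x


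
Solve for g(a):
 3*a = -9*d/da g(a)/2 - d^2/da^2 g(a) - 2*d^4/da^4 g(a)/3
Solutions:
 g(a) = C1 + C2*exp(a*(-2/(27 + sqrt(737))^(1/3) + (27 + sqrt(737))^(1/3))/4)*sin(sqrt(3)*a*(2/(27 + sqrt(737))^(1/3) + (27 + sqrt(737))^(1/3))/4) + C3*exp(a*(-2/(27 + sqrt(737))^(1/3) + (27 + sqrt(737))^(1/3))/4)*cos(sqrt(3)*a*(2/(27 + sqrt(737))^(1/3) + (27 + sqrt(737))^(1/3))/4) + C4*exp(a*(-(27 + sqrt(737))^(1/3)/2 + (27 + sqrt(737))^(-1/3))) - a^2/3 + 4*a/27


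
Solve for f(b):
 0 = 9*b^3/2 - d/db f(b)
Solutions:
 f(b) = C1 + 9*b^4/8


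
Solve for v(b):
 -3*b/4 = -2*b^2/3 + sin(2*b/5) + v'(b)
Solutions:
 v(b) = C1 + 2*b^3/9 - 3*b^2/8 + 5*cos(2*b/5)/2


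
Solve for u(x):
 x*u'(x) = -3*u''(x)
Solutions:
 u(x) = C1 + C2*erf(sqrt(6)*x/6)


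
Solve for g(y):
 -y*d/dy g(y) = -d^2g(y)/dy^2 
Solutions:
 g(y) = C1 + C2*erfi(sqrt(2)*y/2)


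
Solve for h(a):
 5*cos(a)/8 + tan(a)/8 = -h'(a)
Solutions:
 h(a) = C1 + log(cos(a))/8 - 5*sin(a)/8


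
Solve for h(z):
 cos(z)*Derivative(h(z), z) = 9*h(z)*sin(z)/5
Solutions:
 h(z) = C1/cos(z)^(9/5)


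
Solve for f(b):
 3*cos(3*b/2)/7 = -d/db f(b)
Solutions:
 f(b) = C1 - 2*sin(3*b/2)/7


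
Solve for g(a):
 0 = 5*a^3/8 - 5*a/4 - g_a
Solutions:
 g(a) = C1 + 5*a^4/32 - 5*a^2/8


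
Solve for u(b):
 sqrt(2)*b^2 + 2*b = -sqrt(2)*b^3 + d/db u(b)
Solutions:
 u(b) = C1 + sqrt(2)*b^4/4 + sqrt(2)*b^3/3 + b^2


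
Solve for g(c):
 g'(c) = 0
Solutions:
 g(c) = C1


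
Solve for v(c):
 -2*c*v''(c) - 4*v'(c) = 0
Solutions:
 v(c) = C1 + C2/c


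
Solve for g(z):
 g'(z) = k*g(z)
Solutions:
 g(z) = C1*exp(k*z)


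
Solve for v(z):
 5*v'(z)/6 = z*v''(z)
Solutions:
 v(z) = C1 + C2*z^(11/6)


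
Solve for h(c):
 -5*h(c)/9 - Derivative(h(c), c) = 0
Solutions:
 h(c) = C1*exp(-5*c/9)


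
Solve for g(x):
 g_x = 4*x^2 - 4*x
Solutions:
 g(x) = C1 + 4*x^3/3 - 2*x^2


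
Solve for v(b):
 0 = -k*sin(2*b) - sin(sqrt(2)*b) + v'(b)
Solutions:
 v(b) = C1 - k*cos(2*b)/2 - sqrt(2)*cos(sqrt(2)*b)/2


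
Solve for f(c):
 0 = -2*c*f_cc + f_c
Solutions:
 f(c) = C1 + C2*c^(3/2)


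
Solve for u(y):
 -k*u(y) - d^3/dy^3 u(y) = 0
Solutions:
 u(y) = C1*exp(y*(-k)^(1/3)) + C2*exp(y*(-k)^(1/3)*(-1 + sqrt(3)*I)/2) + C3*exp(-y*(-k)^(1/3)*(1 + sqrt(3)*I)/2)


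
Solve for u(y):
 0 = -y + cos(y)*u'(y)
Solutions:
 u(y) = C1 + Integral(y/cos(y), y)


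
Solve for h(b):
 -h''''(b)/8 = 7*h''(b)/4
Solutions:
 h(b) = C1 + C2*b + C3*sin(sqrt(14)*b) + C4*cos(sqrt(14)*b)


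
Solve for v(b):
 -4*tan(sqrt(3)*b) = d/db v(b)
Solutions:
 v(b) = C1 + 4*sqrt(3)*log(cos(sqrt(3)*b))/3


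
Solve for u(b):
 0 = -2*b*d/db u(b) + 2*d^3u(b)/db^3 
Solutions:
 u(b) = C1 + Integral(C2*airyai(b) + C3*airybi(b), b)


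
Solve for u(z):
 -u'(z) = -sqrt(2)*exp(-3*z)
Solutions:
 u(z) = C1 - sqrt(2)*exp(-3*z)/3


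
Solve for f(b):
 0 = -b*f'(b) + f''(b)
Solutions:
 f(b) = C1 + C2*erfi(sqrt(2)*b/2)


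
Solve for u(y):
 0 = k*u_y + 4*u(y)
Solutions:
 u(y) = C1*exp(-4*y/k)


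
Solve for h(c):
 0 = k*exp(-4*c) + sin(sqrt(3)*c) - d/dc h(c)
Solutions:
 h(c) = C1 - k*exp(-4*c)/4 - sqrt(3)*cos(sqrt(3)*c)/3


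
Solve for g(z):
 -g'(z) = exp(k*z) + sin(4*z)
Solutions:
 g(z) = C1 + cos(4*z)/4 - exp(k*z)/k


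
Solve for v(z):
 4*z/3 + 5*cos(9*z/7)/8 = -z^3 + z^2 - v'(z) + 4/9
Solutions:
 v(z) = C1 - z^4/4 + z^3/3 - 2*z^2/3 + 4*z/9 - 35*sin(9*z/7)/72


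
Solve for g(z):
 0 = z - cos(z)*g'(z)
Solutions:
 g(z) = C1 + Integral(z/cos(z), z)


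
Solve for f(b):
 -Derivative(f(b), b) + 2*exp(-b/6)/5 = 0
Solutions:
 f(b) = C1 - 12*exp(-b/6)/5


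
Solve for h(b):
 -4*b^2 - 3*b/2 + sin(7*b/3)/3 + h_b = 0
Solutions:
 h(b) = C1 + 4*b^3/3 + 3*b^2/4 + cos(7*b/3)/7


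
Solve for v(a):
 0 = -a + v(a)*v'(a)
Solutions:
 v(a) = -sqrt(C1 + a^2)
 v(a) = sqrt(C1 + a^2)


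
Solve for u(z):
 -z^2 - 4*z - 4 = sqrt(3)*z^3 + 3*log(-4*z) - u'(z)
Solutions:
 u(z) = C1 + sqrt(3)*z^4/4 + z^3/3 + 2*z^2 + 3*z*log(-z) + z*(1 + 6*log(2))


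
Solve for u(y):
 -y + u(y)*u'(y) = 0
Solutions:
 u(y) = -sqrt(C1 + y^2)
 u(y) = sqrt(C1 + y^2)


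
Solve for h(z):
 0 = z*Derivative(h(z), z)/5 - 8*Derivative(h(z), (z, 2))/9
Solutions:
 h(z) = C1 + C2*erfi(3*sqrt(5)*z/20)


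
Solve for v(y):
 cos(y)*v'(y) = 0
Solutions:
 v(y) = C1


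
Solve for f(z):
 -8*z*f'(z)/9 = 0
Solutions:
 f(z) = C1


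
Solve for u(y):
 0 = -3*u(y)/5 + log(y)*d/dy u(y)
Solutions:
 u(y) = C1*exp(3*li(y)/5)


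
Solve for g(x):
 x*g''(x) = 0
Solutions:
 g(x) = C1 + C2*x


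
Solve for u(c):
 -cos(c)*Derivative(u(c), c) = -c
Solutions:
 u(c) = C1 + Integral(c/cos(c), c)


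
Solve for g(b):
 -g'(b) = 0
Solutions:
 g(b) = C1


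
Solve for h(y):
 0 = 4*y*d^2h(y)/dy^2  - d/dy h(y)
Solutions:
 h(y) = C1 + C2*y^(5/4)


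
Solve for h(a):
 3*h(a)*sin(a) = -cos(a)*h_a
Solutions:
 h(a) = C1*cos(a)^3


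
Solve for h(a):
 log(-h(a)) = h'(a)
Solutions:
 -li(-h(a)) = C1 + a


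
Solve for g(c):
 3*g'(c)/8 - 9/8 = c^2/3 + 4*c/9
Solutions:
 g(c) = C1 + 8*c^3/27 + 16*c^2/27 + 3*c


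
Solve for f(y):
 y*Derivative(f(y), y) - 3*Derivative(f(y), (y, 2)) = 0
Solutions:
 f(y) = C1 + C2*erfi(sqrt(6)*y/6)


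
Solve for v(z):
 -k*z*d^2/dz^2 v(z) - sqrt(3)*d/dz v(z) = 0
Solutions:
 v(z) = C1 + z^(((re(k) - sqrt(3))*re(k) + im(k)^2)/(re(k)^2 + im(k)^2))*(C2*sin(sqrt(3)*log(z)*Abs(im(k))/(re(k)^2 + im(k)^2)) + C3*cos(sqrt(3)*log(z)*im(k)/(re(k)^2 + im(k)^2)))


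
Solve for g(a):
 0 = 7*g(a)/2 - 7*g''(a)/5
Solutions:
 g(a) = C1*exp(-sqrt(10)*a/2) + C2*exp(sqrt(10)*a/2)


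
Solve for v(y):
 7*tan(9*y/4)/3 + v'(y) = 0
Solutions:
 v(y) = C1 + 28*log(cos(9*y/4))/27


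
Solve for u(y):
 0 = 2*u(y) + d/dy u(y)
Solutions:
 u(y) = C1*exp(-2*y)


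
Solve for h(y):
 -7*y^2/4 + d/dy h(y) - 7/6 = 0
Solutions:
 h(y) = C1 + 7*y^3/12 + 7*y/6


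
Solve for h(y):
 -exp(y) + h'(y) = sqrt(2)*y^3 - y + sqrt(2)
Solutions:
 h(y) = C1 + sqrt(2)*y^4/4 - y^2/2 + sqrt(2)*y + exp(y)


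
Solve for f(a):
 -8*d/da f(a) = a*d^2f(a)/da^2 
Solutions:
 f(a) = C1 + C2/a^7


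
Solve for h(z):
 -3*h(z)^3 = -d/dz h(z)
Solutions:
 h(z) = -sqrt(2)*sqrt(-1/(C1 + 3*z))/2
 h(z) = sqrt(2)*sqrt(-1/(C1 + 3*z))/2


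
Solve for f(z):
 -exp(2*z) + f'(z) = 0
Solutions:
 f(z) = C1 + exp(2*z)/2


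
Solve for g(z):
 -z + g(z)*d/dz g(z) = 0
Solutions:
 g(z) = -sqrt(C1 + z^2)
 g(z) = sqrt(C1 + z^2)


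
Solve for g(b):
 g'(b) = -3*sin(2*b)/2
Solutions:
 g(b) = C1 + 3*cos(2*b)/4


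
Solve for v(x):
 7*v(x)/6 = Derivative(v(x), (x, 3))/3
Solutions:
 v(x) = C3*exp(2^(2/3)*7^(1/3)*x/2) + (C1*sin(2^(2/3)*sqrt(3)*7^(1/3)*x/4) + C2*cos(2^(2/3)*sqrt(3)*7^(1/3)*x/4))*exp(-2^(2/3)*7^(1/3)*x/4)


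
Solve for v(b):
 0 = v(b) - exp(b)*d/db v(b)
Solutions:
 v(b) = C1*exp(-exp(-b))


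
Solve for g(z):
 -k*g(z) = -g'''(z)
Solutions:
 g(z) = C1*exp(k^(1/3)*z) + C2*exp(k^(1/3)*z*(-1 + sqrt(3)*I)/2) + C3*exp(-k^(1/3)*z*(1 + sqrt(3)*I)/2)


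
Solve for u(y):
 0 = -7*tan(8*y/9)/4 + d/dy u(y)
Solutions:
 u(y) = C1 - 63*log(cos(8*y/9))/32


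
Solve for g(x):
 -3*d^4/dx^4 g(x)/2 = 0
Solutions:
 g(x) = C1 + C2*x + C3*x^2 + C4*x^3


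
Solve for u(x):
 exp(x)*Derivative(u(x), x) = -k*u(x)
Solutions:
 u(x) = C1*exp(k*exp(-x))


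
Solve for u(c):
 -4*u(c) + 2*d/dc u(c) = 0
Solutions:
 u(c) = C1*exp(2*c)


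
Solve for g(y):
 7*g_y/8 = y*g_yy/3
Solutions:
 g(y) = C1 + C2*y^(29/8)


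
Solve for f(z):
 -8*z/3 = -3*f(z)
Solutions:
 f(z) = 8*z/9


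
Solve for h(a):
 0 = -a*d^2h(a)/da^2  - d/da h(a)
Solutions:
 h(a) = C1 + C2*log(a)


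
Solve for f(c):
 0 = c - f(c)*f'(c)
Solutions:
 f(c) = -sqrt(C1 + c^2)
 f(c) = sqrt(C1 + c^2)


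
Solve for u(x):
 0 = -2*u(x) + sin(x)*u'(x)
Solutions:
 u(x) = C1*(cos(x) - 1)/(cos(x) + 1)


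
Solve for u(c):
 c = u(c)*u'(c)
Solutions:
 u(c) = -sqrt(C1 + c^2)
 u(c) = sqrt(C1 + c^2)


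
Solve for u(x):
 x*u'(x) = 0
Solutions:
 u(x) = C1


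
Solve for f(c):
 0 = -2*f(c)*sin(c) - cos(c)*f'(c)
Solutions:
 f(c) = C1*cos(c)^2


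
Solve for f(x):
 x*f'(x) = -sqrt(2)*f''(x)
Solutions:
 f(x) = C1 + C2*erf(2^(1/4)*x/2)


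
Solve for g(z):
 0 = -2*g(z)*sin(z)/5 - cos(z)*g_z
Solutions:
 g(z) = C1*cos(z)^(2/5)


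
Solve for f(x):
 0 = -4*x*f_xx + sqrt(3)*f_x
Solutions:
 f(x) = C1 + C2*x^(sqrt(3)/4 + 1)


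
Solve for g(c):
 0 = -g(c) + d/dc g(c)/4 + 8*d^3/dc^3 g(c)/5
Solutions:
 g(c) = C1*exp(30^(1/3)*c*(-(144 + sqrt(20766))^(1/3) + 30^(1/3)/(144 + sqrt(20766))^(1/3))/48)*sin(10^(1/3)*3^(1/6)*c*(3*10^(1/3)/(144 + sqrt(20766))^(1/3) + 3^(2/3)*(144 + sqrt(20766))^(1/3))/48) + C2*exp(30^(1/3)*c*(-(144 + sqrt(20766))^(1/3) + 30^(1/3)/(144 + sqrt(20766))^(1/3))/48)*cos(10^(1/3)*3^(1/6)*c*(3*10^(1/3)/(144 + sqrt(20766))^(1/3) + 3^(2/3)*(144 + sqrt(20766))^(1/3))/48) + C3*exp(-30^(1/3)*c*(-(144 + sqrt(20766))^(1/3) + 30^(1/3)/(144 + sqrt(20766))^(1/3))/24)


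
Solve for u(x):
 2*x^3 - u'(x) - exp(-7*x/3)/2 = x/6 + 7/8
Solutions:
 u(x) = C1 + x^4/2 - x^2/12 - 7*x/8 + 3*exp(-7*x/3)/14


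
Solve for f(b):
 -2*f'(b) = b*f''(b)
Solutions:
 f(b) = C1 + C2/b


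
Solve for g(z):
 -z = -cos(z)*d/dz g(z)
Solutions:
 g(z) = C1 + Integral(z/cos(z), z)


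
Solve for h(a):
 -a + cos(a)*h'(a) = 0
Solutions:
 h(a) = C1 + Integral(a/cos(a), a)


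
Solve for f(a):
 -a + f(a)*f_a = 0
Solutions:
 f(a) = -sqrt(C1 + a^2)
 f(a) = sqrt(C1 + a^2)


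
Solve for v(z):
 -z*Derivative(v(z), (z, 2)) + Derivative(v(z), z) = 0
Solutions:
 v(z) = C1 + C2*z^2


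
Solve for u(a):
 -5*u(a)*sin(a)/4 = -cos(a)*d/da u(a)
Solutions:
 u(a) = C1/cos(a)^(5/4)


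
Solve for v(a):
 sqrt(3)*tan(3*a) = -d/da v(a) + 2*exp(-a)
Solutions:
 v(a) = C1 - sqrt(3)*log(tan(3*a)^2 + 1)/6 - 2*exp(-a)


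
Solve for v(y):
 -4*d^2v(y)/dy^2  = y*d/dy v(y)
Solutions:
 v(y) = C1 + C2*erf(sqrt(2)*y/4)


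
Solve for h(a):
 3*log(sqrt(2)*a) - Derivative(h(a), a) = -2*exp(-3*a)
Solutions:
 h(a) = C1 + 3*a*log(a) + a*(-3 + 3*log(2)/2) - 2*exp(-3*a)/3


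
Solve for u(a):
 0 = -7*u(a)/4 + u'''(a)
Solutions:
 u(a) = C3*exp(14^(1/3)*a/2) + (C1*sin(14^(1/3)*sqrt(3)*a/4) + C2*cos(14^(1/3)*sqrt(3)*a/4))*exp(-14^(1/3)*a/4)


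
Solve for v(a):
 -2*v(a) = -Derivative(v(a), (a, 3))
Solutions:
 v(a) = C3*exp(2^(1/3)*a) + (C1*sin(2^(1/3)*sqrt(3)*a/2) + C2*cos(2^(1/3)*sqrt(3)*a/2))*exp(-2^(1/3)*a/2)


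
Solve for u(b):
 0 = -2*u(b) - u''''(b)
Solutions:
 u(b) = (C1*sin(2^(3/4)*b/2) + C2*cos(2^(3/4)*b/2))*exp(-2^(3/4)*b/2) + (C3*sin(2^(3/4)*b/2) + C4*cos(2^(3/4)*b/2))*exp(2^(3/4)*b/2)


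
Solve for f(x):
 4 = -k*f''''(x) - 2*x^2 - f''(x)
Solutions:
 f(x) = C1 + C2*x + C3*exp(-x*sqrt(-1/k)) + C4*exp(x*sqrt(-1/k)) - x^4/6 + 2*x^2*(k - 1)


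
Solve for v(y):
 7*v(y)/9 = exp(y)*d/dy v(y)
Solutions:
 v(y) = C1*exp(-7*exp(-y)/9)


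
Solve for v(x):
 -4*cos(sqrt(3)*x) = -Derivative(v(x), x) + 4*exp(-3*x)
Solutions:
 v(x) = C1 + 4*sqrt(3)*sin(sqrt(3)*x)/3 - 4*exp(-3*x)/3


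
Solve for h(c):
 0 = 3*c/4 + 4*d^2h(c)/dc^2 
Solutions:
 h(c) = C1 + C2*c - c^3/32


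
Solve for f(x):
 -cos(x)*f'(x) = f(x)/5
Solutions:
 f(x) = C1*(sin(x) - 1)^(1/10)/(sin(x) + 1)^(1/10)


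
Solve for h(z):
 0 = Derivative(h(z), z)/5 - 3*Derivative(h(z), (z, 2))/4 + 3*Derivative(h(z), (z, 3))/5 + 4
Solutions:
 h(z) = C1 + C2*exp(z*(15 - sqrt(33))/24) + C3*exp(z*(sqrt(33) + 15)/24) - 20*z


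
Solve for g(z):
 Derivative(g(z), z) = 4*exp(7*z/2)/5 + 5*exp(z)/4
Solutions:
 g(z) = C1 + 8*exp(7*z/2)/35 + 5*exp(z)/4


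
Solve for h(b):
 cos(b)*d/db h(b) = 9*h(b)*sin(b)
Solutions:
 h(b) = C1/cos(b)^9


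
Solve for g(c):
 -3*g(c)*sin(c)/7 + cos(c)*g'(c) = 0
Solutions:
 g(c) = C1/cos(c)^(3/7)


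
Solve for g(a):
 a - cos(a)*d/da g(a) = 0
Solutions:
 g(a) = C1 + Integral(a/cos(a), a)


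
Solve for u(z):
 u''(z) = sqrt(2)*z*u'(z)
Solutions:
 u(z) = C1 + C2*erfi(2^(3/4)*z/2)


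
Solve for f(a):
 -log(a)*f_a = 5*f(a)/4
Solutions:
 f(a) = C1*exp(-5*li(a)/4)


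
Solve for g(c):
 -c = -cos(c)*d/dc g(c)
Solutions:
 g(c) = C1 + Integral(c/cos(c), c)


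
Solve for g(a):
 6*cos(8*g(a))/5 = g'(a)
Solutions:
 -6*a/5 - log(sin(8*g(a)) - 1)/16 + log(sin(8*g(a)) + 1)/16 = C1


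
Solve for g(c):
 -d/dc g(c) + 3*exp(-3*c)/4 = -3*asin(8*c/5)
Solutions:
 g(c) = C1 + 3*c*asin(8*c/5) + 3*sqrt(25 - 64*c^2)/8 - exp(-3*c)/4


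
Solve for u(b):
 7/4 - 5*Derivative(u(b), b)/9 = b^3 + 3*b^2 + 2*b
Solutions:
 u(b) = C1 - 9*b^4/20 - 9*b^3/5 - 9*b^2/5 + 63*b/20


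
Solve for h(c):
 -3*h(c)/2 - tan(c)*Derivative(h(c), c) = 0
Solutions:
 h(c) = C1/sin(c)^(3/2)


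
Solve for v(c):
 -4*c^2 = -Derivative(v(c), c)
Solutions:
 v(c) = C1 + 4*c^3/3


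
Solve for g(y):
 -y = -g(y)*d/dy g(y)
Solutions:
 g(y) = -sqrt(C1 + y^2)
 g(y) = sqrt(C1 + y^2)


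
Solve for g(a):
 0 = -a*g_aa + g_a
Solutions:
 g(a) = C1 + C2*a^2


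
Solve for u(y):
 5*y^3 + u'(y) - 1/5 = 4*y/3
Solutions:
 u(y) = C1 - 5*y^4/4 + 2*y^2/3 + y/5


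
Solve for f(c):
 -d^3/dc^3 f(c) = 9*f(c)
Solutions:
 f(c) = C3*exp(-3^(2/3)*c) + (C1*sin(3*3^(1/6)*c/2) + C2*cos(3*3^(1/6)*c/2))*exp(3^(2/3)*c/2)


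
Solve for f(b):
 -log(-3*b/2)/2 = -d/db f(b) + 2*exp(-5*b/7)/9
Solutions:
 f(b) = C1 + b*log(-b)/2 + b*(-1 - log(2) + log(3))/2 - 14*exp(-5*b/7)/45


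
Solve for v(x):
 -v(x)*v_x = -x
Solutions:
 v(x) = -sqrt(C1 + x^2)
 v(x) = sqrt(C1 + x^2)


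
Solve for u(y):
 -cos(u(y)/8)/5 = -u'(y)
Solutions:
 -y/5 - 4*log(sin(u(y)/8) - 1) + 4*log(sin(u(y)/8) + 1) = C1


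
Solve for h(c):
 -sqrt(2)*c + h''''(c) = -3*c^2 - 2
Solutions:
 h(c) = C1 + C2*c + C3*c^2 + C4*c^3 - c^6/120 + sqrt(2)*c^5/120 - c^4/12


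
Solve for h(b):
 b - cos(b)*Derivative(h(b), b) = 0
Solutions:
 h(b) = C1 + Integral(b/cos(b), b)


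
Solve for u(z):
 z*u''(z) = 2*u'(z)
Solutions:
 u(z) = C1 + C2*z^3


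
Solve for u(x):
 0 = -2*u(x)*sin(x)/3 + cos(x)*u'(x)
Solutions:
 u(x) = C1/cos(x)^(2/3)


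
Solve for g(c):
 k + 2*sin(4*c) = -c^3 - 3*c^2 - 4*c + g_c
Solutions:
 g(c) = C1 + c^4/4 + c^3 + 2*c^2 + c*k - cos(4*c)/2


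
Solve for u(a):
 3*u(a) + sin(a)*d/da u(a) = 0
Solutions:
 u(a) = C1*(cos(a) + 1)^(3/2)/(cos(a) - 1)^(3/2)


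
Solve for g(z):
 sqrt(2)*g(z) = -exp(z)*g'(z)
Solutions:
 g(z) = C1*exp(sqrt(2)*exp(-z))


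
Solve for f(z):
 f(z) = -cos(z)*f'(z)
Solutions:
 f(z) = C1*sqrt(sin(z) - 1)/sqrt(sin(z) + 1)


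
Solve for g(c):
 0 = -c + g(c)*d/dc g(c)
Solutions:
 g(c) = -sqrt(C1 + c^2)
 g(c) = sqrt(C1 + c^2)


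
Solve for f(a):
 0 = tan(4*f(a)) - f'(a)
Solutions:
 f(a) = -asin(C1*exp(4*a))/4 + pi/4
 f(a) = asin(C1*exp(4*a))/4


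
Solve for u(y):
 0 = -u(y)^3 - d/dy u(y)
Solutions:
 u(y) = -sqrt(2)*sqrt(-1/(C1 - y))/2
 u(y) = sqrt(2)*sqrt(-1/(C1 - y))/2


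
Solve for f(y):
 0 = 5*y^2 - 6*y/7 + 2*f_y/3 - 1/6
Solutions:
 f(y) = C1 - 5*y^3/2 + 9*y^2/14 + y/4


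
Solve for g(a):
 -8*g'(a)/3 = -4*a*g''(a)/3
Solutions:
 g(a) = C1 + C2*a^3


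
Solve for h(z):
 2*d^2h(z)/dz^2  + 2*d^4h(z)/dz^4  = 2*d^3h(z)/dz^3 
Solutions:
 h(z) = C1 + C2*z + (C3*sin(sqrt(3)*z/2) + C4*cos(sqrt(3)*z/2))*exp(z/2)


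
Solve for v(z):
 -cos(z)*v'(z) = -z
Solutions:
 v(z) = C1 + Integral(z/cos(z), z)


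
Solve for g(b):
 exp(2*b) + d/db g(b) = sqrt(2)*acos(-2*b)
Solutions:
 g(b) = C1 + sqrt(2)*(b*acos(-2*b) + sqrt(1 - 4*b^2)/2) - exp(2*b)/2


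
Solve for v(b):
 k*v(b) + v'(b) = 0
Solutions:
 v(b) = C1*exp(-b*k)


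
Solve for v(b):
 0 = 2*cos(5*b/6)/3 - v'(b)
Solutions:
 v(b) = C1 + 4*sin(5*b/6)/5


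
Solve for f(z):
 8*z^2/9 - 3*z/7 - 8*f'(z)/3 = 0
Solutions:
 f(z) = C1 + z^3/9 - 9*z^2/112


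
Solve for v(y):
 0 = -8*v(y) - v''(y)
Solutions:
 v(y) = C1*sin(2*sqrt(2)*y) + C2*cos(2*sqrt(2)*y)


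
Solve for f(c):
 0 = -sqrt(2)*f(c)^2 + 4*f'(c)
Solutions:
 f(c) = -4/(C1 + sqrt(2)*c)


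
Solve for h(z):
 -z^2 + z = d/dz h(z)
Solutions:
 h(z) = C1 - z^3/3 + z^2/2


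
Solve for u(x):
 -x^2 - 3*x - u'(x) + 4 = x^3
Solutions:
 u(x) = C1 - x^4/4 - x^3/3 - 3*x^2/2 + 4*x


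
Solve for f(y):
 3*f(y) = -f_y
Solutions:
 f(y) = C1*exp(-3*y)


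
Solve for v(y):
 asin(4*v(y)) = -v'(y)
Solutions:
 Integral(1/asin(4*_y), (_y, v(y))) = C1 - y


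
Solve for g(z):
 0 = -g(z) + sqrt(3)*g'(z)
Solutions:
 g(z) = C1*exp(sqrt(3)*z/3)


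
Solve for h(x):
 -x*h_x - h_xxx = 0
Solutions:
 h(x) = C1 + Integral(C2*airyai(-x) + C3*airybi(-x), x)


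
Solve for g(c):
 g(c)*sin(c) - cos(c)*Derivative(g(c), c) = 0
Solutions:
 g(c) = C1/cos(c)


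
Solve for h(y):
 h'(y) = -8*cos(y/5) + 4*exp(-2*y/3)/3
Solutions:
 h(y) = C1 - 40*sin(y/5) - 2*exp(-2*y/3)


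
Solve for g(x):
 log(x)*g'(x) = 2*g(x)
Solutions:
 g(x) = C1*exp(2*li(x))


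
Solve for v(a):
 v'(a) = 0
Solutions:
 v(a) = C1


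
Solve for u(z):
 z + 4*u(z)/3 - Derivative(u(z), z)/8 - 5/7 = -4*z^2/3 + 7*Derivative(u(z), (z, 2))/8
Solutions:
 u(z) = C1*exp(z*(-3 + sqrt(2697))/42) + C2*exp(-z*(3 + sqrt(2697))/42) - z^2 - 15*z/16 - 3099/3584


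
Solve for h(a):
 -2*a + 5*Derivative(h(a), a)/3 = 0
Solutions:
 h(a) = C1 + 3*a^2/5


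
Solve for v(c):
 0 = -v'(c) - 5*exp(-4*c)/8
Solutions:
 v(c) = C1 + 5*exp(-4*c)/32


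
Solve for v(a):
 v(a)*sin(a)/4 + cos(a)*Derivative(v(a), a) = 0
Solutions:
 v(a) = C1*cos(a)^(1/4)


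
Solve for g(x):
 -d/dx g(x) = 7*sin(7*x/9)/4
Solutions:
 g(x) = C1 + 9*cos(7*x/9)/4


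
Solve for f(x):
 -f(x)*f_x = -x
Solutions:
 f(x) = -sqrt(C1 + x^2)
 f(x) = sqrt(C1 + x^2)


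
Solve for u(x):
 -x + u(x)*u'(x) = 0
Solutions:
 u(x) = -sqrt(C1 + x^2)
 u(x) = sqrt(C1 + x^2)


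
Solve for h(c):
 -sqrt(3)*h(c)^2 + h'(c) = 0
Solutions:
 h(c) = -1/(C1 + sqrt(3)*c)


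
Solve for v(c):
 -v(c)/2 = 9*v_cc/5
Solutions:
 v(c) = C1*sin(sqrt(10)*c/6) + C2*cos(sqrt(10)*c/6)


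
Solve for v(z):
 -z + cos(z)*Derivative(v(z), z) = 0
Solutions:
 v(z) = C1 + Integral(z/cos(z), z)


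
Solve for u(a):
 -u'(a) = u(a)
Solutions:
 u(a) = C1*exp(-a)


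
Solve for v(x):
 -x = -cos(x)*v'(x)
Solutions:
 v(x) = C1 + Integral(x/cos(x), x)


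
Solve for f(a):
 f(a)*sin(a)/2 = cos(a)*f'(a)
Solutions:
 f(a) = C1/sqrt(cos(a))


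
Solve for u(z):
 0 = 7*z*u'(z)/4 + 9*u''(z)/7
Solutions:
 u(z) = C1 + C2*erf(7*sqrt(2)*z/12)


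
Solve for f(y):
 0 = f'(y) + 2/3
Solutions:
 f(y) = C1 - 2*y/3


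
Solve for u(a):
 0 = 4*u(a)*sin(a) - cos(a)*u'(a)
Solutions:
 u(a) = C1/cos(a)^4


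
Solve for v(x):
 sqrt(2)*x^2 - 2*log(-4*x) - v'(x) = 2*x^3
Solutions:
 v(x) = C1 - x^4/2 + sqrt(2)*x^3/3 - 2*x*log(-x) + 2*x*(1 - 2*log(2))


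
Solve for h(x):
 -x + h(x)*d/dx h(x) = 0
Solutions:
 h(x) = -sqrt(C1 + x^2)
 h(x) = sqrt(C1 + x^2)


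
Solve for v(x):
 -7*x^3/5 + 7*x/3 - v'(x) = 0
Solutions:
 v(x) = C1 - 7*x^4/20 + 7*x^2/6


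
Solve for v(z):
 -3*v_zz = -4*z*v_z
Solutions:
 v(z) = C1 + C2*erfi(sqrt(6)*z/3)


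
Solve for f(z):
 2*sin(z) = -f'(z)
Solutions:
 f(z) = C1 + 2*cos(z)


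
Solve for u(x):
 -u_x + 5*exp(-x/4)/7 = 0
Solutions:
 u(x) = C1 - 20*exp(-x/4)/7


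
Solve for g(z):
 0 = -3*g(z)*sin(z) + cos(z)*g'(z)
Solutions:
 g(z) = C1/cos(z)^3


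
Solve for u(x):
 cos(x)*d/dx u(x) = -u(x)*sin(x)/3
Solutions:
 u(x) = C1*cos(x)^(1/3)


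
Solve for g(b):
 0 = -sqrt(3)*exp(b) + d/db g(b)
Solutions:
 g(b) = C1 + sqrt(3)*exp(b)


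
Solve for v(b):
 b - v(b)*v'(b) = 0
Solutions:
 v(b) = -sqrt(C1 + b^2)
 v(b) = sqrt(C1 + b^2)


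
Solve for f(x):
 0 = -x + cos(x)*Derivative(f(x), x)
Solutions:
 f(x) = C1 + Integral(x/cos(x), x)


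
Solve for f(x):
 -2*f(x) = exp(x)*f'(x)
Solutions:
 f(x) = C1*exp(2*exp(-x))


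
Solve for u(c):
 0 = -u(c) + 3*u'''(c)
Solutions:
 u(c) = C3*exp(3^(2/3)*c/3) + (C1*sin(3^(1/6)*c/2) + C2*cos(3^(1/6)*c/2))*exp(-3^(2/3)*c/6)


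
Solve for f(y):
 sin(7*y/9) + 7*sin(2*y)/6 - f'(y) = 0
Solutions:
 f(y) = C1 - 9*cos(7*y/9)/7 - 7*cos(2*y)/12


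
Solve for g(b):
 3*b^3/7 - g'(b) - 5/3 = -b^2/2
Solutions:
 g(b) = C1 + 3*b^4/28 + b^3/6 - 5*b/3


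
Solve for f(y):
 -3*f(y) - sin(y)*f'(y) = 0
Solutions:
 f(y) = C1*(cos(y) + 1)^(3/2)/(cos(y) - 1)^(3/2)


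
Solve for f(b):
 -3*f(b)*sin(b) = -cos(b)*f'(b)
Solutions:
 f(b) = C1/cos(b)^3


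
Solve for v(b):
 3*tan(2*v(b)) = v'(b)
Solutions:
 v(b) = -asin(C1*exp(6*b))/2 + pi/2
 v(b) = asin(C1*exp(6*b))/2


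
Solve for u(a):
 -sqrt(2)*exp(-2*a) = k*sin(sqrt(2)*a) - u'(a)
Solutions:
 u(a) = C1 - sqrt(2)*k*cos(sqrt(2)*a)/2 - sqrt(2)*exp(-2*a)/2


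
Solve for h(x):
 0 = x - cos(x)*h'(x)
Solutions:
 h(x) = C1 + Integral(x/cos(x), x)


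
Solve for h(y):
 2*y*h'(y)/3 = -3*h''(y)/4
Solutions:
 h(y) = C1 + C2*erf(2*y/3)


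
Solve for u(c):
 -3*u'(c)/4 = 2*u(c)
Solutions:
 u(c) = C1*exp(-8*c/3)


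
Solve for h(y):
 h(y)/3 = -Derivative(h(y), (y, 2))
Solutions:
 h(y) = C1*sin(sqrt(3)*y/3) + C2*cos(sqrt(3)*y/3)


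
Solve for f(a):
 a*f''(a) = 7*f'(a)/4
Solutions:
 f(a) = C1 + C2*a^(11/4)


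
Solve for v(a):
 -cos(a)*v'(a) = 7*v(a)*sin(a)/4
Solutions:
 v(a) = C1*cos(a)^(7/4)


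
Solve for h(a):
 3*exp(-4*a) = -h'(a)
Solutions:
 h(a) = C1 + 3*exp(-4*a)/4


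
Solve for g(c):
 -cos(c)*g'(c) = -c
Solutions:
 g(c) = C1 + Integral(c/cos(c), c)


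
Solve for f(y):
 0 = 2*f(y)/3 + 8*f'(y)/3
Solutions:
 f(y) = C1*exp(-y/4)


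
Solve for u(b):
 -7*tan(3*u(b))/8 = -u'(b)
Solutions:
 u(b) = -asin(C1*exp(21*b/8))/3 + pi/3
 u(b) = asin(C1*exp(21*b/8))/3


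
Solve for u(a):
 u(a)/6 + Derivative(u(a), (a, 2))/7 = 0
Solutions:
 u(a) = C1*sin(sqrt(42)*a/6) + C2*cos(sqrt(42)*a/6)


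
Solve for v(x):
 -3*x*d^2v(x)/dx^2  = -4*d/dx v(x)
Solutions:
 v(x) = C1 + C2*x^(7/3)


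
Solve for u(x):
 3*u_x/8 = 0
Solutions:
 u(x) = C1


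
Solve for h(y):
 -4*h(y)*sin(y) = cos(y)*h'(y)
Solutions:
 h(y) = C1*cos(y)^4


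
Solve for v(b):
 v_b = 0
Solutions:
 v(b) = C1


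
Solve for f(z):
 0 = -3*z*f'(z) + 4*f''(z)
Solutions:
 f(z) = C1 + C2*erfi(sqrt(6)*z/4)


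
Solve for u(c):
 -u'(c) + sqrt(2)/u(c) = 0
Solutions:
 u(c) = -sqrt(C1 + 2*sqrt(2)*c)
 u(c) = sqrt(C1 + 2*sqrt(2)*c)


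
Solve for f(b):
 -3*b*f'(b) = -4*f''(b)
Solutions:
 f(b) = C1 + C2*erfi(sqrt(6)*b/4)


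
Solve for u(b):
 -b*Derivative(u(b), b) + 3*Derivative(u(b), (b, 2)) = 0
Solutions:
 u(b) = C1 + C2*erfi(sqrt(6)*b/6)


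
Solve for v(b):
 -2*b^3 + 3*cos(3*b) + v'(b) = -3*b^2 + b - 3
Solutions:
 v(b) = C1 + b^4/2 - b^3 + b^2/2 - 3*b - sin(3*b)


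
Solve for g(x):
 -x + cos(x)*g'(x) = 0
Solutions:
 g(x) = C1 + Integral(x/cos(x), x)


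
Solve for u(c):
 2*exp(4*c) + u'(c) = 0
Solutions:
 u(c) = C1 - exp(4*c)/2


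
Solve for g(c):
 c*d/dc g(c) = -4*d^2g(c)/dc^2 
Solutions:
 g(c) = C1 + C2*erf(sqrt(2)*c/4)


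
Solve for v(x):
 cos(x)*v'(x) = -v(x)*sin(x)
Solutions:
 v(x) = C1*cos(x)


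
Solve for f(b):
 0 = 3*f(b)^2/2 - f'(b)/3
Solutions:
 f(b) = -2/(C1 + 9*b)


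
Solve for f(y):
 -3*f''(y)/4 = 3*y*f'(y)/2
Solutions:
 f(y) = C1 + C2*erf(y)


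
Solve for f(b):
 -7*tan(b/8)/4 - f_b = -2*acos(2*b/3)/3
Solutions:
 f(b) = C1 + 2*b*acos(2*b/3)/3 - sqrt(9 - 4*b^2)/3 + 14*log(cos(b/8))


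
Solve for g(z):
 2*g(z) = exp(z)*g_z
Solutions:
 g(z) = C1*exp(-2*exp(-z))


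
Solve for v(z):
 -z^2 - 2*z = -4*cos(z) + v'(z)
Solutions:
 v(z) = C1 - z^3/3 - z^2 + 4*sin(z)


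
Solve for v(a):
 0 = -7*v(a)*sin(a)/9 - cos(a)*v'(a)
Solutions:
 v(a) = C1*cos(a)^(7/9)


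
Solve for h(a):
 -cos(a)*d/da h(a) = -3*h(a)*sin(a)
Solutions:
 h(a) = C1/cos(a)^3


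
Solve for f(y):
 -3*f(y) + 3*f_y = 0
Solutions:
 f(y) = C1*exp(y)


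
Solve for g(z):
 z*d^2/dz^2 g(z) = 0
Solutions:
 g(z) = C1 + C2*z


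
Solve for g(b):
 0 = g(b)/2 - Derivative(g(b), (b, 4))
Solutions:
 g(b) = C1*exp(-2^(3/4)*b/2) + C2*exp(2^(3/4)*b/2) + C3*sin(2^(3/4)*b/2) + C4*cos(2^(3/4)*b/2)


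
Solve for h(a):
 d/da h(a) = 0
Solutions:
 h(a) = C1


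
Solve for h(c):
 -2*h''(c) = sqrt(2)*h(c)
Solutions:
 h(c) = C1*sin(2^(3/4)*c/2) + C2*cos(2^(3/4)*c/2)


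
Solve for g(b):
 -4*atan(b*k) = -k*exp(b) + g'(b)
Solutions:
 g(b) = C1 + k*exp(b) - 4*Piecewise((b*atan(b*k) - log(b^2*k^2 + 1)/(2*k), Ne(k, 0)), (0, True))


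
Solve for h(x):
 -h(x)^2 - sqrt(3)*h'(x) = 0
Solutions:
 h(x) = 3/(C1 + sqrt(3)*x)


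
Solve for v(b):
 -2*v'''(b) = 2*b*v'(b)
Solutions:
 v(b) = C1 + Integral(C2*airyai(-b) + C3*airybi(-b), b)


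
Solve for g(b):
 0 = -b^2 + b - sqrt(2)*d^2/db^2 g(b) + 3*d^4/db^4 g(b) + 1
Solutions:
 g(b) = C1 + C2*b + C3*exp(-2^(1/4)*sqrt(3)*b/3) + C4*exp(2^(1/4)*sqrt(3)*b/3) - sqrt(2)*b^4/24 + sqrt(2)*b^3/12 + b^2*(-6 + sqrt(2))/4
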